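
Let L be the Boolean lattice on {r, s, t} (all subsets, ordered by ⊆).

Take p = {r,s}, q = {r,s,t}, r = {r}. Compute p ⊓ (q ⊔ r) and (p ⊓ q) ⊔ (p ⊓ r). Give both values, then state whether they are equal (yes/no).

{r,s}; {r,s}; yes

q ⊔ r = {r,s,t}, so p ⊓ (q ⊔ r) = {r,s} ⊓ {r,s,t} = {r,s}.
p ⊓ q = {r,s} and p ⊓ r = {r}, so (p ⊓ q) ⊔ (p ⊓ r) = {r,s} ⊔ {r} = {r,s}.
Equal: yes.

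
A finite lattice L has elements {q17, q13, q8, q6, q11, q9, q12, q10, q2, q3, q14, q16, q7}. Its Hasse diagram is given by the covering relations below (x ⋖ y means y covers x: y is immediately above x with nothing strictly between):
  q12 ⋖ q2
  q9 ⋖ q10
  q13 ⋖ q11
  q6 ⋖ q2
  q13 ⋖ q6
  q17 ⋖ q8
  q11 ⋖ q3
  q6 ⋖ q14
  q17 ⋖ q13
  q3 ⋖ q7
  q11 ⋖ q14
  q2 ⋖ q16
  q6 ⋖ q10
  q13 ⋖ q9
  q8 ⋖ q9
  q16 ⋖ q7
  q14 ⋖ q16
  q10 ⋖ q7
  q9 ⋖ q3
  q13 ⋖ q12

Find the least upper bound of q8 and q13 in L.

Common upper bounds of {q8, q13}: q10, q3, q7, q9.
The least among these is q9.

q9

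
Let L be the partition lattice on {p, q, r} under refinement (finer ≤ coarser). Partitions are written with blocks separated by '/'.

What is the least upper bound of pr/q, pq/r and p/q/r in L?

pqr

The join of pr/q, pq/r, p/q/r merges any blocks that overlap across the partitions, giving pqr.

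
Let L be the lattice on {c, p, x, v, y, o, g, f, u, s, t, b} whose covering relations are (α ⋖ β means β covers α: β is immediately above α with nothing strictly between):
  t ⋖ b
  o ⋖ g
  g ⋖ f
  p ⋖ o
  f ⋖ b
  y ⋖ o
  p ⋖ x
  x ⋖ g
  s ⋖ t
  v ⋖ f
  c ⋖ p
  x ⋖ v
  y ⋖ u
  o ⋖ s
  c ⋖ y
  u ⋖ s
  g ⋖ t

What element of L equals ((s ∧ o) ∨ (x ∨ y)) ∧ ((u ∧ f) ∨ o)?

o

s ∧ o = o
x ∨ y = g
o ∨ g = g
u ∧ f = y
y ∨ o = o
g ∧ o = o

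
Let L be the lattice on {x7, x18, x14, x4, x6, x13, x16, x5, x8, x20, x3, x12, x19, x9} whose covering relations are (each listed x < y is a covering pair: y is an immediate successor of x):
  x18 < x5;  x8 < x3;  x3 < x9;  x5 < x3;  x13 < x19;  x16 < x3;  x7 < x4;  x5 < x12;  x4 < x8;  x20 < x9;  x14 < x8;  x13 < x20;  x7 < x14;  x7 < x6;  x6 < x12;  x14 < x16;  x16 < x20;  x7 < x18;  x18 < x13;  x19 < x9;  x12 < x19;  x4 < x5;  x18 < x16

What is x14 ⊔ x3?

x3

Common upper bounds of {x14, x3}: x3, x9.
The least among these is x3.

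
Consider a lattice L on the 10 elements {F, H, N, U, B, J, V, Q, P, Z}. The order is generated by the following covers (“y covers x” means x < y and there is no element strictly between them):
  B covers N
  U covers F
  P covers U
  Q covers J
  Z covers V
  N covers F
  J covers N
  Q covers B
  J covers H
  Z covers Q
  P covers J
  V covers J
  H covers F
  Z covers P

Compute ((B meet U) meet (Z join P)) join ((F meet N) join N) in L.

N

B ∧ U = F
Z ∨ P = Z
F ∧ Z = F
F ∧ N = F
F ∨ N = N
F ∨ N = N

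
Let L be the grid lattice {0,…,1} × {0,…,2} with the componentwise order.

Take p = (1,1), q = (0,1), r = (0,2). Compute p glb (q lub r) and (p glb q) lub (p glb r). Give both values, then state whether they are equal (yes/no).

(0,1); (0,1); yes

q lub r = (0,2), so p glb (q lub r) = (1,1) glb (0,2) = (0,1).
p glb q = (0,1) and p glb r = (0,1), so (p glb q) lub (p glb r) = (0,1) lub (0,1) = (0,1).
Equal: yes.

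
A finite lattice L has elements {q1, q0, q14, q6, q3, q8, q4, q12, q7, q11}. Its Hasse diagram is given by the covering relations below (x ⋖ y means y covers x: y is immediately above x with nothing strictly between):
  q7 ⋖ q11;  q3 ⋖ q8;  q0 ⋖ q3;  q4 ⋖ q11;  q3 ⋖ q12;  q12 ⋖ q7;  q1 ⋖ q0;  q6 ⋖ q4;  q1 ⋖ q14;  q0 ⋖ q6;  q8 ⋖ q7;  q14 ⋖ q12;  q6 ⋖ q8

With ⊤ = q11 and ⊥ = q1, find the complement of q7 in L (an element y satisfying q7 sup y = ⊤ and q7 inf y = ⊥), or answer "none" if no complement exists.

For every candidate y, either q7 ∨ y ≠ q11 or q7 ∧ y ≠ q1; no complement exists.

none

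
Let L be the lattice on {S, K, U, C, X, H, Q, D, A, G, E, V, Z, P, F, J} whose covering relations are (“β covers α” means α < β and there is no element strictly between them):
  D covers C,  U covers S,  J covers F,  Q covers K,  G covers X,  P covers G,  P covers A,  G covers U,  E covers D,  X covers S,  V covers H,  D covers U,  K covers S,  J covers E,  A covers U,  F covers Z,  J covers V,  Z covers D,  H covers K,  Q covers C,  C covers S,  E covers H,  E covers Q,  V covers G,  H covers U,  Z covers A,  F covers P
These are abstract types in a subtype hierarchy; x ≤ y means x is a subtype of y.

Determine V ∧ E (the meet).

Common lower bounds of {V, E}: H, K, S, U.
The greatest among these is H.

H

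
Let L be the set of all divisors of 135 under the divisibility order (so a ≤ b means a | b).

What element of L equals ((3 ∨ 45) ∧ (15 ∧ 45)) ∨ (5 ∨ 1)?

3 ∨ 45 = 45
15 ∧ 45 = 15
45 ∧ 15 = 15
5 ∨ 1 = 5
15 ∨ 5 = 15

15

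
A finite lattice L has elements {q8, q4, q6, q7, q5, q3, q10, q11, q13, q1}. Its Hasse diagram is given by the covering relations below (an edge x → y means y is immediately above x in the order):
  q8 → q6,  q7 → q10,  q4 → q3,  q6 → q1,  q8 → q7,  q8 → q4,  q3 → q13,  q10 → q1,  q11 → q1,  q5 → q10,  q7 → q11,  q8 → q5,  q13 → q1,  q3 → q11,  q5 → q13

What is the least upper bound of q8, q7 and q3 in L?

q11

Common upper bounds of {q8, q7, q3}: q1, q11.
The least among these is q11.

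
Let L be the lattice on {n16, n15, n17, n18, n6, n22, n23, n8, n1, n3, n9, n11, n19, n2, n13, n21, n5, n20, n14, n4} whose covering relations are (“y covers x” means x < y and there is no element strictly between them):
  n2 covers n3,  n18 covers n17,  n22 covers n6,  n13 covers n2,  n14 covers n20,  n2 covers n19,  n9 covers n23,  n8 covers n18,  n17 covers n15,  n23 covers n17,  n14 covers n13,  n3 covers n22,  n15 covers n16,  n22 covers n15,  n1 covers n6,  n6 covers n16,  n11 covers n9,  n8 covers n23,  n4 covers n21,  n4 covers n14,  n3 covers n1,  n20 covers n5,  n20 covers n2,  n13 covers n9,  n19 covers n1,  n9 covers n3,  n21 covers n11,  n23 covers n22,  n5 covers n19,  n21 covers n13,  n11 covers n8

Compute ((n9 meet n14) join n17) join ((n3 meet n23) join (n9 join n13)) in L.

n13

n9 ∧ n14 = n9
n9 ∨ n17 = n9
n3 ∧ n23 = n22
n9 ∨ n13 = n13
n22 ∨ n13 = n13
n9 ∨ n13 = n13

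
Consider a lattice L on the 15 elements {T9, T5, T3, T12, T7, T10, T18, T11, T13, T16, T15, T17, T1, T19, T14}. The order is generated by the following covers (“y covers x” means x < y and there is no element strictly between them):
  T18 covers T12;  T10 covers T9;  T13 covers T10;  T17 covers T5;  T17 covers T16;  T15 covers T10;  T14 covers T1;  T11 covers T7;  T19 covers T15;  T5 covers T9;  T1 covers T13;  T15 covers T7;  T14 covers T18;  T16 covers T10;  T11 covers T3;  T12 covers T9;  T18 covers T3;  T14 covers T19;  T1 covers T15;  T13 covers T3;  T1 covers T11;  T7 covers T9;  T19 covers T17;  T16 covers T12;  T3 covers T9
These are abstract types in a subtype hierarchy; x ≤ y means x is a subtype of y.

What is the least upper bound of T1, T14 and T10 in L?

T14

Common upper bounds of {T1, T14, T10}: T14.
The least among these is T14.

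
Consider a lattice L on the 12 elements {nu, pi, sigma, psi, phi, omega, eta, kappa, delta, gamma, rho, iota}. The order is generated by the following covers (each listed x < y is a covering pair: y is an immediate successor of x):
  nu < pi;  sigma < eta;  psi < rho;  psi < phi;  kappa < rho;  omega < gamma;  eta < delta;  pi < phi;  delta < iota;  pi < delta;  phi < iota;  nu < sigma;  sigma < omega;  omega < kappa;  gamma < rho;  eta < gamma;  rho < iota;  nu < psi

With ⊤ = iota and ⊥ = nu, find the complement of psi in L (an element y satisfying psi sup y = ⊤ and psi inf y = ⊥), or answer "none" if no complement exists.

delta

Need y with psi ∨ y = iota and psi ∧ y = nu.
Checking each element gives: delta.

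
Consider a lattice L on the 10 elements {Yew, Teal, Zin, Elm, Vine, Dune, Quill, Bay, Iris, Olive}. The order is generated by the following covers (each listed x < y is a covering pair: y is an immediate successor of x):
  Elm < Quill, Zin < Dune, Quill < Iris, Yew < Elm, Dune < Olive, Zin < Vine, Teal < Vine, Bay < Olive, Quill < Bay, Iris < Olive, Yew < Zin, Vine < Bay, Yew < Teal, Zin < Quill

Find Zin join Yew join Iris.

Iris

Common upper bounds of {Zin, Yew, Iris}: Iris, Olive.
The least among these is Iris.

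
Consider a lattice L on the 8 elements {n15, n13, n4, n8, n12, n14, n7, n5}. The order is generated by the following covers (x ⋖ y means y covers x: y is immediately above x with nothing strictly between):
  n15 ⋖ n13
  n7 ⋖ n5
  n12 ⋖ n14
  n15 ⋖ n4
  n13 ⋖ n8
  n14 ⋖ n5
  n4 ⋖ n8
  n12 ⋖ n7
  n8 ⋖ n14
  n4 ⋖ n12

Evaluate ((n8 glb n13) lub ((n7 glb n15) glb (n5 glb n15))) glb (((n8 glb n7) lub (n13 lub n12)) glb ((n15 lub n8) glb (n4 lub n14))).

n13

n8 ∧ n13 = n13
n7 ∧ n15 = n15
n5 ∧ n15 = n15
n15 ∧ n15 = n15
n13 ∨ n15 = n13
n8 ∧ n7 = n4
n13 ∨ n12 = n14
n4 ∨ n14 = n14
n15 ∨ n8 = n8
n4 ∨ n14 = n14
n8 ∧ n14 = n8
n14 ∧ n8 = n8
n13 ∧ n8 = n13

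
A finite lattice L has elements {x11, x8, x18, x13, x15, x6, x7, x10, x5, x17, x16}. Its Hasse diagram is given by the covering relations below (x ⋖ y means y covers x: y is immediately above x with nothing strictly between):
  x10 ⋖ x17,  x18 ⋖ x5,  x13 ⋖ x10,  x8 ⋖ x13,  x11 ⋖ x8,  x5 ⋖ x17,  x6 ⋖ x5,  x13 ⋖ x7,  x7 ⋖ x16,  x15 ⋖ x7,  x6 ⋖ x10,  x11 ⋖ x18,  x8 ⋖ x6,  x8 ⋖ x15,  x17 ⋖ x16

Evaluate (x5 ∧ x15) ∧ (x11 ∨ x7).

x5 ∧ x15 = x8
x11 ∨ x7 = x7
x8 ∧ x7 = x8

x8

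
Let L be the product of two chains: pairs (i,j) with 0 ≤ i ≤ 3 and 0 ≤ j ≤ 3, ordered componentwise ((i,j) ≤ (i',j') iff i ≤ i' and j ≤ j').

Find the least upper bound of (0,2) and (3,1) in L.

(3,2)

In a product of chains, the join is componentwise max, giving (3,2).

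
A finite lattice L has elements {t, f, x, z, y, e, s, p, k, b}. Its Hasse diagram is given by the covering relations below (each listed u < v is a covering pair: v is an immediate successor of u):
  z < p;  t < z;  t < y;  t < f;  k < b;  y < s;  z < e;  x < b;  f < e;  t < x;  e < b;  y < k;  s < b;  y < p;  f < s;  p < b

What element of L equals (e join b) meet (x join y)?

b

e ∨ b = b
x ∨ y = b
b ∧ b = b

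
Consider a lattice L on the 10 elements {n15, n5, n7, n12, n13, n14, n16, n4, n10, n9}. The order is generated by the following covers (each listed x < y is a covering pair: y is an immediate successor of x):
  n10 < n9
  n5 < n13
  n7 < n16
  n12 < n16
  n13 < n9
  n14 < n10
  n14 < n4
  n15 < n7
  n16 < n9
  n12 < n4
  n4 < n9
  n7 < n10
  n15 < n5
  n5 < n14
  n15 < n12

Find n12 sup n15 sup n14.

n4

Common upper bounds of {n12, n15, n14}: n4, n9.
The least among these is n4.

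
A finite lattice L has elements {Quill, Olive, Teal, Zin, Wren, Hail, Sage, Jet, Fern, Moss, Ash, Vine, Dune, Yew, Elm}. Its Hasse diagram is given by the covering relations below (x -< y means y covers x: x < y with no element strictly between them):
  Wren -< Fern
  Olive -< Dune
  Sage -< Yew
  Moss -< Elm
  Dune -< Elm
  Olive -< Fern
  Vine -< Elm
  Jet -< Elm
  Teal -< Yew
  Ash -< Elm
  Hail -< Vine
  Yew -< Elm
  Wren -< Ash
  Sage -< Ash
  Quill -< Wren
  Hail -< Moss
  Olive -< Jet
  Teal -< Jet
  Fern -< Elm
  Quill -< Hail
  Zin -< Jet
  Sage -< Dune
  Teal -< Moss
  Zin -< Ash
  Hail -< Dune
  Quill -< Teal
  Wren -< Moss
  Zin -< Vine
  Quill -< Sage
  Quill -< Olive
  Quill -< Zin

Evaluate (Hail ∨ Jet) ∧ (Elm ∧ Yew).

Yew

Hail ∨ Jet = Elm
Elm ∧ Yew = Yew
Elm ∧ Yew = Yew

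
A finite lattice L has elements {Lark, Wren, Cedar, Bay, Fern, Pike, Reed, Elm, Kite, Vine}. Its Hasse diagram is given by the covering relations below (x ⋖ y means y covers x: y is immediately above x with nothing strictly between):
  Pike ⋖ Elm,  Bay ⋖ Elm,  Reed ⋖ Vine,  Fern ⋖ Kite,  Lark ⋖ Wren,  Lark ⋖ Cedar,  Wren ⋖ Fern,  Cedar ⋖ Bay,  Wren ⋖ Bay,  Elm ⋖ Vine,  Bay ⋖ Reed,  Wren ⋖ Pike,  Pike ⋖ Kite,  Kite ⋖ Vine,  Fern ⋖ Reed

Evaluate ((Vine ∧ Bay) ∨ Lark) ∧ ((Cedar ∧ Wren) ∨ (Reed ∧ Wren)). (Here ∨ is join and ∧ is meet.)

Wren

Vine ∧ Bay = Bay
Bay ∨ Lark = Bay
Cedar ∧ Wren = Lark
Reed ∧ Wren = Wren
Lark ∨ Wren = Wren
Bay ∧ Wren = Wren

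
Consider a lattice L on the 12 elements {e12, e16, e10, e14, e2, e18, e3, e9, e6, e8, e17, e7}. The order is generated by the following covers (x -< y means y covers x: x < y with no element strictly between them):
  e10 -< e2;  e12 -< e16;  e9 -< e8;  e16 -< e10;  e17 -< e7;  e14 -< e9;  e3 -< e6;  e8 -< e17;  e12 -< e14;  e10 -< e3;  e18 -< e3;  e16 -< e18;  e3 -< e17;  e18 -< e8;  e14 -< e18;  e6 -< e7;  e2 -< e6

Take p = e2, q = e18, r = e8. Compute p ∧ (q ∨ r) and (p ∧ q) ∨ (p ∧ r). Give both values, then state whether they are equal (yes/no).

e16; e16; yes

q ∨ r = e8, so p ∧ (q ∨ r) = e2 ∧ e8 = e16.
p ∧ q = e16 and p ∧ r = e16, so (p ∧ q) ∨ (p ∧ r) = e16 ∨ e16 = e16.
Equal: yes.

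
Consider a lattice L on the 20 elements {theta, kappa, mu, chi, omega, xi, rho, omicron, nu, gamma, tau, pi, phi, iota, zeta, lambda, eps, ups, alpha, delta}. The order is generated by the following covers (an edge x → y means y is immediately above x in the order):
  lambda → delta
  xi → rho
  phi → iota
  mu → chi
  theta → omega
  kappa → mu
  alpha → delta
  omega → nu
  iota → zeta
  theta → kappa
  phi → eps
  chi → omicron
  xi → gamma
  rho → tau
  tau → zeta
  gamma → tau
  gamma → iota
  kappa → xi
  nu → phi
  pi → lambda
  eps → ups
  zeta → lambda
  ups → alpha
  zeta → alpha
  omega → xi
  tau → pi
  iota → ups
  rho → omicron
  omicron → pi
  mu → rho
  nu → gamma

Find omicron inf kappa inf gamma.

kappa

Common lower bounds of {omicron, kappa, gamma}: kappa, theta.
The greatest among these is kappa.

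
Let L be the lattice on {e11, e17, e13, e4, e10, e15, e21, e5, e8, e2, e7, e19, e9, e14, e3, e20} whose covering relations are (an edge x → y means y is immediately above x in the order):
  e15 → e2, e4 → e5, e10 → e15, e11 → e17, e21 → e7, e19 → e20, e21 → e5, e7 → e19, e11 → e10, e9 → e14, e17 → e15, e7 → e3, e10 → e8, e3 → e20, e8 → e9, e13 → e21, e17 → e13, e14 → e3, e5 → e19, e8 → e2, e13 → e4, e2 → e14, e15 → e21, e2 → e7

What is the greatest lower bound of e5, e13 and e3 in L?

e13

Common lower bounds of {e5, e13, e3}: e11, e13, e17.
The greatest among these is e13.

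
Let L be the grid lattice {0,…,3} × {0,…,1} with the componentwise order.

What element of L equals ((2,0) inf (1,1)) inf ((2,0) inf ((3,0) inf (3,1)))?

(2,0) ∧ (1,1) = (1,0)
(3,0) ∧ (3,1) = (3,0)
(2,0) ∧ (3,0) = (2,0)
(1,0) ∧ (2,0) = (1,0)

(1,0)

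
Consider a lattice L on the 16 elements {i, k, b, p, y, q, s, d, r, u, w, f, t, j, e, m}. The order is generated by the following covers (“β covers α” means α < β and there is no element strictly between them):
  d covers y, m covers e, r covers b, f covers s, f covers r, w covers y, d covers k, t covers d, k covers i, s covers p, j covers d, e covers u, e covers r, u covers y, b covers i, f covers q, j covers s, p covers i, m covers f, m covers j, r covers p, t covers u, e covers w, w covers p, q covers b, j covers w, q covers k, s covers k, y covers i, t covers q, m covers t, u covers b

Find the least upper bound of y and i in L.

Common upper bounds of {y, i}: d, e, j, m, t, u, w, y.
The least among these is y.

y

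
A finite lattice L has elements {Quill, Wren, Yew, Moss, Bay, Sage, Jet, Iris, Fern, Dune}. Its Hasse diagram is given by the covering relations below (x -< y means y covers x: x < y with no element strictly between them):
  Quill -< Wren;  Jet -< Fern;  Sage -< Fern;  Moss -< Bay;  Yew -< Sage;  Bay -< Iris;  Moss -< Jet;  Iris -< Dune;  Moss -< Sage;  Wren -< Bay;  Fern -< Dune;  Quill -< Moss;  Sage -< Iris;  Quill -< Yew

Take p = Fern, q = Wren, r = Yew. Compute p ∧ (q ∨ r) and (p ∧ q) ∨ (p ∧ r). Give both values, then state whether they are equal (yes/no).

q ∨ r = Iris, so p ∧ (q ∨ r) = Fern ∧ Iris = Sage.
p ∧ q = Quill and p ∧ r = Yew, so (p ∧ q) ∨ (p ∧ r) = Quill ∨ Yew = Yew.
Equal: no.

Sage; Yew; no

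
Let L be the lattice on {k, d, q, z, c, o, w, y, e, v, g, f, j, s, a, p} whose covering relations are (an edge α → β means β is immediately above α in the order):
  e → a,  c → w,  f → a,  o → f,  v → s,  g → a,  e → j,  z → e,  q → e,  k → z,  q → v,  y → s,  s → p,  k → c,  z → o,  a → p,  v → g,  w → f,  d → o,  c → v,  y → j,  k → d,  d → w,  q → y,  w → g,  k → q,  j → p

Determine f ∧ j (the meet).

Common lower bounds of {f, j}: k, z.
The greatest among these is z.

z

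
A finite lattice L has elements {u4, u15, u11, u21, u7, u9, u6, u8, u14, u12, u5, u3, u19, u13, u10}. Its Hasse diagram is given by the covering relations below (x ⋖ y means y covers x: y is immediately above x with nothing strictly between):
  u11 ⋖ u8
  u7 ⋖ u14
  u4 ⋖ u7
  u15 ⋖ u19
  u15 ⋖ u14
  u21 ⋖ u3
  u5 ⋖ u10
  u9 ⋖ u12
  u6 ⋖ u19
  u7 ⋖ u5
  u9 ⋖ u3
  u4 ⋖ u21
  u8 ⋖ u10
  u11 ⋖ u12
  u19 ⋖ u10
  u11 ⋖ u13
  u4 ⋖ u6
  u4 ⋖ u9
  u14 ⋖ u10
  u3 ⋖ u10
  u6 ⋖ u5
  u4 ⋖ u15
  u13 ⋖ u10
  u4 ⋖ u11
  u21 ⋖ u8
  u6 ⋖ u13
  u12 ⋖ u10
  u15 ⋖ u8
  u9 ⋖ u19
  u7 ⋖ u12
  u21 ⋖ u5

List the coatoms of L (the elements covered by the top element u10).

u12, u13, u14, u19, u3, u5, u8

The coatoms are exactly the elements covered by u10: u12, u13, u14, u19, u3, u5, u8.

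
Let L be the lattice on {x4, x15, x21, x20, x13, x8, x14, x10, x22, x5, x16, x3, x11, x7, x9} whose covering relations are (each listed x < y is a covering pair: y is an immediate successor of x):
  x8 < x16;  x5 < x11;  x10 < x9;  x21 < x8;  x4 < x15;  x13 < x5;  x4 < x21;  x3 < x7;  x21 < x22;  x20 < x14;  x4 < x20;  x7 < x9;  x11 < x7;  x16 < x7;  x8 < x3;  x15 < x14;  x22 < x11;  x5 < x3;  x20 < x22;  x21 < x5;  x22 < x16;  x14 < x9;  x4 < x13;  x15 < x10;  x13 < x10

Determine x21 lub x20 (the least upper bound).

Common upper bounds of {x21, x20}: x11, x16, x22, x7, x9.
The least among these is x22.

x22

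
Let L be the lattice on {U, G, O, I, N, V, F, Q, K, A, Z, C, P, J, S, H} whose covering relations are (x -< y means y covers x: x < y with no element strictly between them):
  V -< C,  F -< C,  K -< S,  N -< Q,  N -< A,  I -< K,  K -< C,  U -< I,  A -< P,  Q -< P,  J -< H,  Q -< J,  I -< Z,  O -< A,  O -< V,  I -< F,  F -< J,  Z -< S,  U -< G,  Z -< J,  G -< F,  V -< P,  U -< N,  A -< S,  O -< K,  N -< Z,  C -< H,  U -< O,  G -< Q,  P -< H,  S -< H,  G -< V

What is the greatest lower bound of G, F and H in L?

Common lower bounds of {G, F, H}: G, U.
The greatest among these is G.

G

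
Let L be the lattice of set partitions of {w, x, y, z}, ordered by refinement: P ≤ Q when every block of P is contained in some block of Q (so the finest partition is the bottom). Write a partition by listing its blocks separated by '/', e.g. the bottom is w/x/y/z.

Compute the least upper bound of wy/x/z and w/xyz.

The join of wy/x/z and w/xyz merges any blocks that overlap across the partitions, giving wxyz.

wxyz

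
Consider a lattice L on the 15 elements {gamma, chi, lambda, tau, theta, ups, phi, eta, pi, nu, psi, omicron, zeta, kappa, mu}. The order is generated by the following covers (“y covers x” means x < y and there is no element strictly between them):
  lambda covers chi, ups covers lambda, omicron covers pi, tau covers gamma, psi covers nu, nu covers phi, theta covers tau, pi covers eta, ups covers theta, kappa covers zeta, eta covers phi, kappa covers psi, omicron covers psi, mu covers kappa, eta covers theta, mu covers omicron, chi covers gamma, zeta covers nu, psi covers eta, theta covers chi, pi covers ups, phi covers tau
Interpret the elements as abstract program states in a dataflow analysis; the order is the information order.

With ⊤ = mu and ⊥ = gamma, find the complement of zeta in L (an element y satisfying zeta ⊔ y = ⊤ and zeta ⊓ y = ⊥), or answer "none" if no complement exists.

Need y with zeta ∨ y = mu and zeta ∧ y = gamma.
Checking each element gives: lambda.

lambda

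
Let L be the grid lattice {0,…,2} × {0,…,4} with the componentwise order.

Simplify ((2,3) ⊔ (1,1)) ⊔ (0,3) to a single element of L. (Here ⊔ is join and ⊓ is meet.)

(2,3)

(2,3) ∨ (1,1) = (2,3)
(2,3) ∨ (0,3) = (2,3)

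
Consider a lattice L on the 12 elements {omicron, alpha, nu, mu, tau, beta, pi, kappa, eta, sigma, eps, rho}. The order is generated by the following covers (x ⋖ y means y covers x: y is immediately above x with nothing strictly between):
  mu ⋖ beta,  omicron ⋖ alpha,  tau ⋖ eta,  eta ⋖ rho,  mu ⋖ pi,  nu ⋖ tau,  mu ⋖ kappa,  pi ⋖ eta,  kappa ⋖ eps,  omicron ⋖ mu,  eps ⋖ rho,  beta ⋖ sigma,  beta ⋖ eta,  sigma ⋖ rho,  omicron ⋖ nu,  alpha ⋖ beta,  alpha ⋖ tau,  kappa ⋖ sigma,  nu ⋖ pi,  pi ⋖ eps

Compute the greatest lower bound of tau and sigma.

Common lower bounds of {tau, sigma}: alpha, omicron.
The greatest among these is alpha.

alpha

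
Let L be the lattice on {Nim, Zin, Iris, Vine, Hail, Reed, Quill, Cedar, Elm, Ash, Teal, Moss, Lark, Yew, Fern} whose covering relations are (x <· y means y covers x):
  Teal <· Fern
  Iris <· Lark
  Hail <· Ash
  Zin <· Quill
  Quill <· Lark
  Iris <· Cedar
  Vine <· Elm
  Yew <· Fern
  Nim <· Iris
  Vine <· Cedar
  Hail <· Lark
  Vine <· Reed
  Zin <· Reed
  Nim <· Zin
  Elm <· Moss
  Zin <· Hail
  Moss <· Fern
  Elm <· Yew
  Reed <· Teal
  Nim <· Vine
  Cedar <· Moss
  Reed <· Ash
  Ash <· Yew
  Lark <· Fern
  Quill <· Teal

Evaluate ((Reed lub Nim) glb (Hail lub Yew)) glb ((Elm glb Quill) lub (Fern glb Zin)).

Zin

Reed ∨ Nim = Reed
Hail ∨ Yew = Yew
Reed ∧ Yew = Reed
Elm ∧ Quill = Nim
Fern ∧ Zin = Zin
Nim ∨ Zin = Zin
Reed ∧ Zin = Zin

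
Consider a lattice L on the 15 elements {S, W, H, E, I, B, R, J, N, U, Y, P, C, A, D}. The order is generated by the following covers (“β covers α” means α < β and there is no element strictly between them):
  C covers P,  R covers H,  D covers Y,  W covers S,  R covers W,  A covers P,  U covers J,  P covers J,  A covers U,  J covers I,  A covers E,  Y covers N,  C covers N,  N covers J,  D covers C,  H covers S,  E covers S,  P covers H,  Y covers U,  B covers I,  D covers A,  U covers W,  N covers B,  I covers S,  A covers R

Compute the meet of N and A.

J

Common lower bounds of {N, A}: I, J, S.
The greatest among these is J.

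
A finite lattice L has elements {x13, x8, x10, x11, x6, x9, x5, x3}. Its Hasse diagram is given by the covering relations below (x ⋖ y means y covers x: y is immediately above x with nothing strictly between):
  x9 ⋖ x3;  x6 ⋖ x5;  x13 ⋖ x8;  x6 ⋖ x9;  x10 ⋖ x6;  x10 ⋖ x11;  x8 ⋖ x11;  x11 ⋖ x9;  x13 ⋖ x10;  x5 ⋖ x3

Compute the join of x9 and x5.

x3

Common upper bounds of {x9, x5}: x3.
The least among these is x3.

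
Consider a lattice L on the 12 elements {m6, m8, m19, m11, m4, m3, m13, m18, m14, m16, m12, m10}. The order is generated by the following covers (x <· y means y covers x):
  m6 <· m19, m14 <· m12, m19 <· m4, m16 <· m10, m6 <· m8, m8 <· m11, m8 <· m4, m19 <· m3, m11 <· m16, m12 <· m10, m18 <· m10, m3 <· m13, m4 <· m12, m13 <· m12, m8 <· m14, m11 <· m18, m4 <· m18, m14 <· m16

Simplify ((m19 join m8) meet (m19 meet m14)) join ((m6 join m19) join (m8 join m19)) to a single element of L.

m19 ∨ m8 = m4
m19 ∧ m14 = m6
m4 ∧ m6 = m6
m6 ∨ m19 = m19
m8 ∨ m19 = m4
m19 ∨ m4 = m4
m6 ∨ m4 = m4

m4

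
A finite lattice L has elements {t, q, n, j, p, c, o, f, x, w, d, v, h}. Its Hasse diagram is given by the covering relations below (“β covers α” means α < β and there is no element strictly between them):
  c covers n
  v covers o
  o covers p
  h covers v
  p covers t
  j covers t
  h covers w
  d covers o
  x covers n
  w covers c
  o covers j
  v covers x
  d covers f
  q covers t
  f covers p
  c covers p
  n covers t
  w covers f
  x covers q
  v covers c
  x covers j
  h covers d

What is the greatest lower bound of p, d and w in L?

p

Common lower bounds of {p, d, w}: p, t.
The greatest among these is p.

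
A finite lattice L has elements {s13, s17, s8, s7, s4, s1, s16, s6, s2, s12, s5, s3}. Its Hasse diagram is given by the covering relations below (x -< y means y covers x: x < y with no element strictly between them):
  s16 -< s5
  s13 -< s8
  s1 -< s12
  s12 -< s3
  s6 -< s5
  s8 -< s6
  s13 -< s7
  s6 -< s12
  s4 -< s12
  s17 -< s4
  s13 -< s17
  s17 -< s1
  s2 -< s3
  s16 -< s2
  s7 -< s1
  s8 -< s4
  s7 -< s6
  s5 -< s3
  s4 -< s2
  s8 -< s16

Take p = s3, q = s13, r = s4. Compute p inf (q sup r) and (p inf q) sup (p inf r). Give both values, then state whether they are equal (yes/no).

q sup r = s4, so p inf (q sup r) = s3 inf s4 = s4.
p inf q = s13 and p inf r = s4, so (p inf q) sup (p inf r) = s13 sup s4 = s4.
Equal: yes.

s4; s4; yes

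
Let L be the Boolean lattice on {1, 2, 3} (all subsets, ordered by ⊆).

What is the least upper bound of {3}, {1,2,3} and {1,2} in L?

{1,2,3}

Common upper bounds of {{3}, {1,2,3}, {1,2}}: {1,2,3}.
The least among these is {1,2,3}.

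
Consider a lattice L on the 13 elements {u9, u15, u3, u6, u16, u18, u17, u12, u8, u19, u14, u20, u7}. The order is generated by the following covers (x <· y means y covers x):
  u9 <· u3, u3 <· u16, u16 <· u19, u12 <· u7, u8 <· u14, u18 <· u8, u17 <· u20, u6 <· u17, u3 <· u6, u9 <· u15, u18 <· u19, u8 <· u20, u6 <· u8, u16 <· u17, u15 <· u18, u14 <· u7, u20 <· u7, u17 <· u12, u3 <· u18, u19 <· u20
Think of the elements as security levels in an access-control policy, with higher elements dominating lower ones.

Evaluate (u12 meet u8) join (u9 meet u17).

u12 ∧ u8 = u6
u9 ∧ u17 = u9
u6 ∨ u9 = u6

u6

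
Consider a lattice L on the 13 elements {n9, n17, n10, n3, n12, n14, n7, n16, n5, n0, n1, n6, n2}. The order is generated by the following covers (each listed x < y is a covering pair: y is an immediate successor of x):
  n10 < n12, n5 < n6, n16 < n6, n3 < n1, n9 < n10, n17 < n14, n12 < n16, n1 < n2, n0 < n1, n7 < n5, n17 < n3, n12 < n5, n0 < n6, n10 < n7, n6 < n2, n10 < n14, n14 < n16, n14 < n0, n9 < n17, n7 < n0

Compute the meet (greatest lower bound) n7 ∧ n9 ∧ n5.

n9

Common lower bounds of {n7, n9, n5}: n9.
The greatest among these is n9.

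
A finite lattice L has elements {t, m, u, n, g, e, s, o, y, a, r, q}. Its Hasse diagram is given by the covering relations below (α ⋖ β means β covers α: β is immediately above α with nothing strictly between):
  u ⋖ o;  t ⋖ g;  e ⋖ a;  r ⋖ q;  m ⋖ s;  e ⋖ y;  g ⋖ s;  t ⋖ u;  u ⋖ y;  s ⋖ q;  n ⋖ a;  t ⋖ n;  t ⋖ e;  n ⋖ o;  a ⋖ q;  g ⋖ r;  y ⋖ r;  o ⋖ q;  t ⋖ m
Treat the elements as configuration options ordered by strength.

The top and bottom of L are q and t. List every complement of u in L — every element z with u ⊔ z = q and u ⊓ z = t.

a, m, s

Need z with u ∨ z = q and u ∧ z = t.
Checking each element gives: a, m, s.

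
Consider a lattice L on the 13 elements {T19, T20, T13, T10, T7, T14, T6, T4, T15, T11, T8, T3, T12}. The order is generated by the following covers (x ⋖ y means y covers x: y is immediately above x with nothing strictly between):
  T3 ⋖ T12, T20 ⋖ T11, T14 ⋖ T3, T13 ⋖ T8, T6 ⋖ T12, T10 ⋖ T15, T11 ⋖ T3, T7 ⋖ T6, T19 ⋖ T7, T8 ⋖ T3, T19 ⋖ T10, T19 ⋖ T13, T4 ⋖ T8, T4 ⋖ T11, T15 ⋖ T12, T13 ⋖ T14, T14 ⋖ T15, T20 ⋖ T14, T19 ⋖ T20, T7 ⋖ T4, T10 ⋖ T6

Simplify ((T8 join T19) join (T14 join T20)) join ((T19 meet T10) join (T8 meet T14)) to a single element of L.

T3

T8 ∨ T19 = T8
T14 ∨ T20 = T14
T8 ∨ T14 = T3
T19 ∧ T10 = T19
T8 ∧ T14 = T13
T19 ∨ T13 = T13
T3 ∨ T13 = T3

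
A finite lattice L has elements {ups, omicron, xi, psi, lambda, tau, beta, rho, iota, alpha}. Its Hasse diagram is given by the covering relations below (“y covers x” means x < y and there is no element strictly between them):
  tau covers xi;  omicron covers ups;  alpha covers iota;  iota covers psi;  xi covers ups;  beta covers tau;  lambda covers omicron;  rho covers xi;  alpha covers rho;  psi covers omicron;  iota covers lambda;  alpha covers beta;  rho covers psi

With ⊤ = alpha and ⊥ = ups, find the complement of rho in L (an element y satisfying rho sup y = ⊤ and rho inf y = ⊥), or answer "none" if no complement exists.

none

For every candidate y, either rho ∨ y ≠ alpha or rho ∧ y ≠ ups; no complement exists.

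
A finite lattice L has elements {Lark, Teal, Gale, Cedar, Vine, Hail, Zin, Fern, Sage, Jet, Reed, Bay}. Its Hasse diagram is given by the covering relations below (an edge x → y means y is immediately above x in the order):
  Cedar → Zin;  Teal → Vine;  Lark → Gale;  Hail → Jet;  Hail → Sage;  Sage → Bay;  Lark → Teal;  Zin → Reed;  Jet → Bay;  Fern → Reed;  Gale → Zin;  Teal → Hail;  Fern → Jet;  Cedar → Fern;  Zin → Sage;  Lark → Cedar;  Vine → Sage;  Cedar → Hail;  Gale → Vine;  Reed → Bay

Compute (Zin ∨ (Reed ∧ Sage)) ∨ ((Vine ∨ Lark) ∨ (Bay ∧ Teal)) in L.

Sage

Reed ∧ Sage = Zin
Zin ∨ Zin = Zin
Vine ∨ Lark = Vine
Bay ∧ Teal = Teal
Vine ∨ Teal = Vine
Zin ∨ Vine = Sage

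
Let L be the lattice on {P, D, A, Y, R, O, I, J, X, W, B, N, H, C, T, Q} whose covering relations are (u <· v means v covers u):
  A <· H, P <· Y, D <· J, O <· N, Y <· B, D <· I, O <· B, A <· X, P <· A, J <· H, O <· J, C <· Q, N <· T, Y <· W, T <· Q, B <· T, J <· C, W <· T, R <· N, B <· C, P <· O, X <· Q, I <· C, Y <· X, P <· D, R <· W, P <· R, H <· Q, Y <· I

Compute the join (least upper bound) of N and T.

Common upper bounds of {N, T}: Q, T.
The least among these is T.

T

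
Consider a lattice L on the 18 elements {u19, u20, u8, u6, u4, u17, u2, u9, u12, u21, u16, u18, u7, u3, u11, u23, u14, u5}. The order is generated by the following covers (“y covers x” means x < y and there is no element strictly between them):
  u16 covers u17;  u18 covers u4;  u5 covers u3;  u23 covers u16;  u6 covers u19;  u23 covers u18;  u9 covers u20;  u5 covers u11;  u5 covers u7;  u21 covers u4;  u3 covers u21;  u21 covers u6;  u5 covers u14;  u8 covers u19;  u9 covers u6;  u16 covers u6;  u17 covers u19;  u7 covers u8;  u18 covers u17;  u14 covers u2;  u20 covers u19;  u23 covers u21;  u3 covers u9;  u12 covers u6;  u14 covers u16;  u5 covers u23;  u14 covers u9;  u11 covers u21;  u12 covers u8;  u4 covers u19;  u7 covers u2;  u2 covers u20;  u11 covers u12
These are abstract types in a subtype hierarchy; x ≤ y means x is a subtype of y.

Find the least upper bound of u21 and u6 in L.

Common upper bounds of {u21, u6}: u11, u21, u23, u3, u5.
The least among these is u21.

u21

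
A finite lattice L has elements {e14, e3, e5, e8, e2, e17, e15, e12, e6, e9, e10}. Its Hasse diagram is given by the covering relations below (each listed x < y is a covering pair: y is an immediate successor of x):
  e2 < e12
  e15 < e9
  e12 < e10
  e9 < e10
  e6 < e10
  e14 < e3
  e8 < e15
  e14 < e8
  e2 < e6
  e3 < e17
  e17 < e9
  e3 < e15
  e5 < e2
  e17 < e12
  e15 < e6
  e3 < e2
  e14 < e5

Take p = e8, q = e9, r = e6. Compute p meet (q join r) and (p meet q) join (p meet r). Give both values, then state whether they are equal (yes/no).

q join r = e10, so p meet (q join r) = e8 meet e10 = e8.
p meet q = e8 and p meet r = e8, so (p meet q) join (p meet r) = e8 join e8 = e8.
Equal: yes.

e8; e8; yes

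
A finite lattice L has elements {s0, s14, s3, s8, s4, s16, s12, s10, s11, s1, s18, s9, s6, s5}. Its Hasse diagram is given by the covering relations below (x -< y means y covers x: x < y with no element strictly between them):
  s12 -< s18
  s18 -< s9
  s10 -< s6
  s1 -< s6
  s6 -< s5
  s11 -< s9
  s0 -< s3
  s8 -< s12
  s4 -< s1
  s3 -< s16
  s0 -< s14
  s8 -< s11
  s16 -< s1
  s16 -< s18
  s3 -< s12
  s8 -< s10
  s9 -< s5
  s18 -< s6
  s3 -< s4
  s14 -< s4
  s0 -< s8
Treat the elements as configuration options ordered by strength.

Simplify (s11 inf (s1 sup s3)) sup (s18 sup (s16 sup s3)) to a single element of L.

s18

s1 ∨ s3 = s1
s11 ∧ s1 = s0
s16 ∨ s3 = s16
s18 ∨ s16 = s18
s0 ∨ s18 = s18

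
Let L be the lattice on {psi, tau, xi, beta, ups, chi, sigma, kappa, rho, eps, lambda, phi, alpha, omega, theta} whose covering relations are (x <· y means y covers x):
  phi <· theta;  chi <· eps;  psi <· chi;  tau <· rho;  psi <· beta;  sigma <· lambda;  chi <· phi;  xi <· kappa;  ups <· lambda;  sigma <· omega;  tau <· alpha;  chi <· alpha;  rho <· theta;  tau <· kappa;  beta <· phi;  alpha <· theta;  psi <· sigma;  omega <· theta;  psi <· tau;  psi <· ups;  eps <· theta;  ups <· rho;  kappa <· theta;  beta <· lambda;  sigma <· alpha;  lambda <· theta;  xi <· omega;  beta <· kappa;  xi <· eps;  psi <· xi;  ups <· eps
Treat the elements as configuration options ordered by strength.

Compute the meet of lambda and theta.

Common lower bounds of {lambda, theta}: beta, lambda, psi, sigma, ups.
The greatest among these is lambda.

lambda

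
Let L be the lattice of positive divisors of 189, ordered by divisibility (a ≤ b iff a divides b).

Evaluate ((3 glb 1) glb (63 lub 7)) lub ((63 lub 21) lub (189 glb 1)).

3 ∧ 1 = 1
63 ∨ 7 = 63
1 ∧ 63 = 1
63 ∨ 21 = 63
189 ∧ 1 = 1
63 ∨ 1 = 63
1 ∨ 63 = 63

63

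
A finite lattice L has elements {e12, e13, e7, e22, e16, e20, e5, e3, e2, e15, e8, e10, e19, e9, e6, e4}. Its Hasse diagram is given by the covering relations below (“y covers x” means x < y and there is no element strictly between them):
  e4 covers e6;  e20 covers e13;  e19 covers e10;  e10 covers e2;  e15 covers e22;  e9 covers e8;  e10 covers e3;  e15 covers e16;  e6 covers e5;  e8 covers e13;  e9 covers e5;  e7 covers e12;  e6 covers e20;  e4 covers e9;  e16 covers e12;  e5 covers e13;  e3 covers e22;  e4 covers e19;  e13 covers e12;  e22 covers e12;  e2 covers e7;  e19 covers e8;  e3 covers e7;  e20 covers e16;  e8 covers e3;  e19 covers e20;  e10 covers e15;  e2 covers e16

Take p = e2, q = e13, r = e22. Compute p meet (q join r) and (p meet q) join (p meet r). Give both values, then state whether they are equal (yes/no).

e7; e12; no

q join r = e8, so p meet (q join r) = e2 meet e8 = e7.
p meet q = e12 and p meet r = e12, so (p meet q) join (p meet r) = e12 join e12 = e12.
Equal: no.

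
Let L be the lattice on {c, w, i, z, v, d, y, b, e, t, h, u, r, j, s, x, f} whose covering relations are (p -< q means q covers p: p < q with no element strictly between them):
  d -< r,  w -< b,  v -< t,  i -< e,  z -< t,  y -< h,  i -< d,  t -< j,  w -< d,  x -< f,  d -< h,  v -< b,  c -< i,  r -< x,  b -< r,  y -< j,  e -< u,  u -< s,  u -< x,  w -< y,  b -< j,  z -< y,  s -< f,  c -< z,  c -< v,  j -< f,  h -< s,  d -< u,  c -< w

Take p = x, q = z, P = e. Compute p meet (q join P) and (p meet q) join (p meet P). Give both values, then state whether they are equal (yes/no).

u; e; no

q join P = s, so p meet (q join P) = x meet s = u.
p meet q = c and p meet P = e, so (p meet q) join (p meet P) = c join e = e.
Equal: no.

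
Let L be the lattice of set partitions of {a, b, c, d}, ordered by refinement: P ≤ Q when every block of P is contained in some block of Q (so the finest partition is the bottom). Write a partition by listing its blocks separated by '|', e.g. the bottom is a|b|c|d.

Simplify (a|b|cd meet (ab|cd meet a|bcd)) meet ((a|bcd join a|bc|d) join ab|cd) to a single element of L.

a|b|cd

ab|cd ∧ a|bcd = a|b|cd
a|b|cd ∧ a|b|cd = a|b|cd
a|bcd ∨ a|bc|d = a|bcd
a|bcd ∨ ab|cd = abcd
a|b|cd ∧ abcd = a|b|cd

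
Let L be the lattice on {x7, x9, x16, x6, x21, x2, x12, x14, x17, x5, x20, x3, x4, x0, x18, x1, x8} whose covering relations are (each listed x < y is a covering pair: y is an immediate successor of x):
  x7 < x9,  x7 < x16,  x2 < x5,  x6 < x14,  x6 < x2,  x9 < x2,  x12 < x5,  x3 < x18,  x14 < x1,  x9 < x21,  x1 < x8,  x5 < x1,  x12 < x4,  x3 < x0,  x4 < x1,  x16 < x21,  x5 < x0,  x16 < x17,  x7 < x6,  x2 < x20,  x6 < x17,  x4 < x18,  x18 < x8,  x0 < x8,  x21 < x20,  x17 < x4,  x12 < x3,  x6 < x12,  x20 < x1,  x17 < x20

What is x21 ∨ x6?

Common upper bounds of {x21, x6}: x1, x20, x8.
The least among these is x20.

x20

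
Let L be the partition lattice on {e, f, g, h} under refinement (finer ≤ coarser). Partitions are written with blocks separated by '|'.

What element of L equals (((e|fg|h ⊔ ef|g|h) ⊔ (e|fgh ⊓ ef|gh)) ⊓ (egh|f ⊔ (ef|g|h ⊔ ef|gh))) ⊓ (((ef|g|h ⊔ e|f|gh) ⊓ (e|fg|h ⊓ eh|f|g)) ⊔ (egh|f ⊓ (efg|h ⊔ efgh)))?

e|fg|h ∨ ef|g|h = efg|h
e|fgh ∧ ef|gh = e|f|gh
efg|h ∨ e|f|gh = efgh
ef|g|h ∨ ef|gh = ef|gh
egh|f ∨ ef|gh = efgh
efgh ∧ efgh = efgh
ef|g|h ∨ e|f|gh = ef|gh
e|fg|h ∧ eh|f|g = e|f|g|h
ef|gh ∧ e|f|g|h = e|f|g|h
efg|h ∨ efgh = efgh
egh|f ∧ efgh = egh|f
e|f|g|h ∨ egh|f = egh|f
efgh ∧ egh|f = egh|f

egh|f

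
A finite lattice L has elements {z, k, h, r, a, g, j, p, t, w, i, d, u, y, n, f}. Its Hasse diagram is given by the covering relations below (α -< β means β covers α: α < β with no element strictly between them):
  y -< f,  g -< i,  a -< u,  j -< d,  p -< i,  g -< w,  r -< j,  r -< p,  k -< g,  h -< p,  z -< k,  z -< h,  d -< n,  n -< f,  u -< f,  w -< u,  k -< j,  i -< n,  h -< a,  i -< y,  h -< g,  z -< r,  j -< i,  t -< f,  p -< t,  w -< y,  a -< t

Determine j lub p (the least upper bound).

i

Common upper bounds of {j, p}: f, i, n, y.
The least among these is i.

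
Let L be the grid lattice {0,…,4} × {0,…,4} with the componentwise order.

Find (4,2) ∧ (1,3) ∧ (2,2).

Common lower bounds of {(4,2), (1,3), (2,2)}: (0,0), (0,1), (0,2), (1,0), (1,1), (1,2).
The greatest among these is (1,2).

(1,2)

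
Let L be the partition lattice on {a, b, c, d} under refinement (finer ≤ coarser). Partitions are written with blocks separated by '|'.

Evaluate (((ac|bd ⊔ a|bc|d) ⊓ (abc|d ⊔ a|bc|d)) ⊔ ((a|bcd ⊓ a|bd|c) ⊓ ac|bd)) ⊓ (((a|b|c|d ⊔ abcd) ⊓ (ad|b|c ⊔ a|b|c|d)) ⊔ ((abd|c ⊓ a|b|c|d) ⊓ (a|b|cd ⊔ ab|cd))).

ad|b|c

ac|bd ∨ a|bc|d = abcd
abc|d ∨ a|bc|d = abc|d
abcd ∧ abc|d = abc|d
a|bcd ∧ a|bd|c = a|bd|c
a|bd|c ∧ ac|bd = a|bd|c
abc|d ∨ a|bd|c = abcd
a|b|c|d ∨ abcd = abcd
ad|b|c ∨ a|b|c|d = ad|b|c
abcd ∧ ad|b|c = ad|b|c
abd|c ∧ a|b|c|d = a|b|c|d
a|b|cd ∨ ab|cd = ab|cd
a|b|c|d ∧ ab|cd = a|b|c|d
ad|b|c ∨ a|b|c|d = ad|b|c
abcd ∧ ad|b|c = ad|b|c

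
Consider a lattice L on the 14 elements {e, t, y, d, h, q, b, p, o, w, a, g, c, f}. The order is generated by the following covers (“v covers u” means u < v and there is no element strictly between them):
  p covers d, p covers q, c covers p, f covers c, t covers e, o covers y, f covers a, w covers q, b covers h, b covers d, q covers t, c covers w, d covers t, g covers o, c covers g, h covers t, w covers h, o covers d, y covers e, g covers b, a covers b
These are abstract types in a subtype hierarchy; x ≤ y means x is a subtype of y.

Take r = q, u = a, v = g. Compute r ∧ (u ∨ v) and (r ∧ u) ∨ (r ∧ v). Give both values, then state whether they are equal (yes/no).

q; t; no

u ∨ v = f, so r ∧ (u ∨ v) = q ∧ f = q.
r ∧ u = t and r ∧ v = t, so (r ∧ u) ∨ (r ∧ v) = t ∨ t = t.
Equal: no.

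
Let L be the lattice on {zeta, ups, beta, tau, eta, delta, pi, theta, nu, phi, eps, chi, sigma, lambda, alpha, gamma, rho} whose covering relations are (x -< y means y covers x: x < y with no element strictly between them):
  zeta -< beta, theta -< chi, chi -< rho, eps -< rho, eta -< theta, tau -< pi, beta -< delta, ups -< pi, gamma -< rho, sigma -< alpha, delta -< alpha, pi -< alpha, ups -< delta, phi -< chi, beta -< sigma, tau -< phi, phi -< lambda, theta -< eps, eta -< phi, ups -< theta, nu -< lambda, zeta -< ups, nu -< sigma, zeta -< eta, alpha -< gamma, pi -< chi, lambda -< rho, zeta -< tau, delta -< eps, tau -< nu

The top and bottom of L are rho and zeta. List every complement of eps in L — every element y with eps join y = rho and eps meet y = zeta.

nu, tau

Need y with eps ∨ y = rho and eps ∧ y = zeta.
Checking each element gives: nu, tau.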